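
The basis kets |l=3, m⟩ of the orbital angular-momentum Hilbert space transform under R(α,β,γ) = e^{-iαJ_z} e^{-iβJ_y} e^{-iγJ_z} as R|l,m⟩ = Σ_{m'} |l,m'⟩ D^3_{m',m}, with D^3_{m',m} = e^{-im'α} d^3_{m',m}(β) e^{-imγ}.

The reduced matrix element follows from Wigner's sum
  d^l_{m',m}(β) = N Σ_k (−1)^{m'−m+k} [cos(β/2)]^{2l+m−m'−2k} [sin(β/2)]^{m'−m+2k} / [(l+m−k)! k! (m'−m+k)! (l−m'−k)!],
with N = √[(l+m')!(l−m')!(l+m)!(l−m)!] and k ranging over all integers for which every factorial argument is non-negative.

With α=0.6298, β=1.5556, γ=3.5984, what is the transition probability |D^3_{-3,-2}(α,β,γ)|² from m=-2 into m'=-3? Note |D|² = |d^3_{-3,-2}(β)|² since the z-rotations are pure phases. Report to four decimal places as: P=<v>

First d^3_{-3,-2}(β=1.5556), then the phase factors e^{-i(-3)α} and e^{-i(-2)γ}:
c=cos(1.5556/2)=0.712459, s=sin(1.5556/2)=0.701714; N=√[1·720·1·120]=293.938769
k: max(0,(-2)−(-3))=1 … min(3+(-2),3−(-3))=1
  k=1: (−1)^0·293.9388/(120)·0.7125^5·0.7017^1 = +0.315526
d^3_{-3,-2}(1.5556) = +0.315526
|D^3_{-3,-2}|² = |d^3_{-3,-2}(β)|² = (+0.315526)² = 0.099557 (the z-rotation phases have unit modulus)

P=0.0996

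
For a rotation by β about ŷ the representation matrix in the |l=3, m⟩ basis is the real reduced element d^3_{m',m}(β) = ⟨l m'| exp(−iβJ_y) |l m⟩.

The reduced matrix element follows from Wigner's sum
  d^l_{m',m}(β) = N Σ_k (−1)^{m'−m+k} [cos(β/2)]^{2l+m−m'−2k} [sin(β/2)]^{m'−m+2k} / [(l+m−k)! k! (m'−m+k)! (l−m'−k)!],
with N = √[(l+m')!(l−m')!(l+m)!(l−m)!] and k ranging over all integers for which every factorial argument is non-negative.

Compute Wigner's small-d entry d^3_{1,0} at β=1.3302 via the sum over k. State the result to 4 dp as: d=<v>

d^3_{1,0}(β=1.3302) via Wigner's sum:
With c≡cos(β/2)=0.786855 and s≡sin(β/2)=0.617138, N=[24·2·6·6]^{1/2}=41.569219
k: max(0,(0)−(1))=0 … min(3+(0),3−(1))=2
  k=0: (−1)^1·41.5692/(12)·0.7869^5·0.6171^1 = -0.644832
  k=1: (−1)^2·41.5692/(4)·0.7869^3·0.6171^3 = +1.189988
  k=2: (−1)^3·41.5692/(12)·0.7869^1·0.6171^5 = -0.244004
d^3_{1,0}(1.3302) = -0.644832 +1.189988 -0.244004 = +0.301153

d=0.3012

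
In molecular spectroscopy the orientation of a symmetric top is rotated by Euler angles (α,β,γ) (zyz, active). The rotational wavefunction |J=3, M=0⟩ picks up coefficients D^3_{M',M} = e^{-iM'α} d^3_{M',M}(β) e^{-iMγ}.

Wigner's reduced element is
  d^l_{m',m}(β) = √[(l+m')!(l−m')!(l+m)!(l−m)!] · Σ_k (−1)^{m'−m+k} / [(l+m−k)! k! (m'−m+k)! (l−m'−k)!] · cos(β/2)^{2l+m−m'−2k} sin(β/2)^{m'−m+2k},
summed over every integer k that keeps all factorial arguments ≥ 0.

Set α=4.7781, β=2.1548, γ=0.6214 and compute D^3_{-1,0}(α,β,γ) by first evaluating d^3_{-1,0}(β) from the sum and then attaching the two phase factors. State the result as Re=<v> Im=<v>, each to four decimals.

Re=0.0123 Im=-0.1875

D^3_{-1,0}(4.7781,2.1548,0.6214) = e^{-i·-1·4.7781}·d^3_{-1,0}(2.1548)·e^{-i·0·0.6214}. Compute d first:
Half-angle: c=0.473620, s=0.880729. N=√(2·24·6·6)=41.569219
The bounds max(0,m−m')=1 and min(l+m,l−m')=3 give 3 terms
  k=1: (−1)^0·41.5692/(12)·0.4736^5·0.8807^1 = +0.072708
  k=2: (−1)^1·41.5692/(4)·0.4736^3·0.8807^3 = -0.754274
  k=3: (−1)^2·41.5692/(12)·0.4736^1·0.8807^5 = +0.869427
d^3_{-1,0}(2.1548) = +0.072708 -0.754274 +0.869427 = +0.187861
D = (+0.065664-0.997842i)·(+0.187861)·(+1.000000+0.000000i) = +0.012336-0.187455i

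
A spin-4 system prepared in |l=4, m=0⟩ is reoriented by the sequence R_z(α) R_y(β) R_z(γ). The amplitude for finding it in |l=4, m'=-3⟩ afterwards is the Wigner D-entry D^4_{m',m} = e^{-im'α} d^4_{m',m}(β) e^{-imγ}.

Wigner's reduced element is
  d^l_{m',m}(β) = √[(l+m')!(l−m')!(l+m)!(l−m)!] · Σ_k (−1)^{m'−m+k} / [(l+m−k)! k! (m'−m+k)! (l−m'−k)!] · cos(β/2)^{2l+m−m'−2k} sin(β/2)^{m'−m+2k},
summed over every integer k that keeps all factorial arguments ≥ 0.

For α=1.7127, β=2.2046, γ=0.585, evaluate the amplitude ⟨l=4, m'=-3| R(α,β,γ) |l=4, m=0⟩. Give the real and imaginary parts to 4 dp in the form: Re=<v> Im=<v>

First d^4_{-3,0}(β=2.2046), then the phase factors e^{-i(-3)α} and e^{-i(0)γ}:
With c≡cos(β/2)=0.451545 and s≡sin(β/2)=0.892248, N=[1·5040·24·24]^{1/2}=1703.830978
k∈{3,4} keeps every argument non-negative
  k=3: (−1)^0·1703.8310/(144)·0.4515^5·0.8922^3 = +0.157771
  k=4: (−1)^1·1703.8310/(144)·0.4515^3·0.8922^5 = -0.616022
d^4_{-3,0}(2.2046) = +0.157771 -0.616022 = -0.458251
Attach z-rotation phases: D = e^{-i(-3)(1.7127)}·(-0.458251)·e^{-i(0)(0.585)} = -0.189243+0.417350i

Re=-0.1892 Im=0.4173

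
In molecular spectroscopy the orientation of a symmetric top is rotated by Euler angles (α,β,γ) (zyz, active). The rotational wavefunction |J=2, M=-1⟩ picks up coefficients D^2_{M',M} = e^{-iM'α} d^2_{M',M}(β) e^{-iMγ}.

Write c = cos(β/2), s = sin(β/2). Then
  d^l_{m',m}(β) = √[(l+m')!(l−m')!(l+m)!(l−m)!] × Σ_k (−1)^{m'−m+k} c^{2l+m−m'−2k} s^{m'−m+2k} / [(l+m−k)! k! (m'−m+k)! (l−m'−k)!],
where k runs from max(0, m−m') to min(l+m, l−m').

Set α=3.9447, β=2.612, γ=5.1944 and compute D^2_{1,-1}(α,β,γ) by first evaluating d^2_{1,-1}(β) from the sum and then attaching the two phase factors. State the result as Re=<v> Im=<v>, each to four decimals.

Re=-0.2134 Im=-0.6417

First d^2_{1,-1}(β=2.612), then the phase factors e^{-i(1)α} and e^{-i(-1)γ}:
Half-angle: c=0.261713, s=0.965146. N=√(6·1·1·6)=6.000000
The bounds max(0,m−m')=0 and min(l+m,l−m')=1 give 2 terms
  k=0: (−1)^2·6.0000/(2)·0.2617^2·0.9651^2 = +0.191407
  k=1: (−1)^3·6.0000/(6)·0.2617^0·0.9651^4 = -0.867704
d^2_{1,-1}(2.612) = +0.191407 -0.867704 = -0.676298
Attach z-rotation phases: D = e^{-i(1)(3.9447)}·(-0.676298)·e^{-i(-1)(5.1944)} = -0.213444-0.641732i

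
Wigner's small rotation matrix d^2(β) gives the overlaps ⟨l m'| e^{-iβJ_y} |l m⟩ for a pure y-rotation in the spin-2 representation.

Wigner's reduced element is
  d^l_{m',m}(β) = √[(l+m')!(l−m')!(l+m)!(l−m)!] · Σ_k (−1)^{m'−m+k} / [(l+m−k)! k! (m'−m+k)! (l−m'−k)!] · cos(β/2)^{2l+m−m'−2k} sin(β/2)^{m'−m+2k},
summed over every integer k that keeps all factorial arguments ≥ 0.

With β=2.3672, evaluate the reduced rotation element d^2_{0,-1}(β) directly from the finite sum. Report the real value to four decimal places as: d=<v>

d=0.6122

d^2_{0,-1}(β=2.3672) via Wigner's sum:
Half-angle: c=0.377594, s=0.925971. N=√(2·2·1·6)=4.898979
k∈{0,1} keeps every argument non-negative
  k=0: (−1)^1·4.8990/(2)·0.3776^3·0.9260^1 = -0.122109
  k=1: (−1)^2·4.8990/(2)·0.3776^1·0.9260^3 = +0.734333
d^2_{0,-1}(2.3672) = -0.122109 +0.734333 = +0.612224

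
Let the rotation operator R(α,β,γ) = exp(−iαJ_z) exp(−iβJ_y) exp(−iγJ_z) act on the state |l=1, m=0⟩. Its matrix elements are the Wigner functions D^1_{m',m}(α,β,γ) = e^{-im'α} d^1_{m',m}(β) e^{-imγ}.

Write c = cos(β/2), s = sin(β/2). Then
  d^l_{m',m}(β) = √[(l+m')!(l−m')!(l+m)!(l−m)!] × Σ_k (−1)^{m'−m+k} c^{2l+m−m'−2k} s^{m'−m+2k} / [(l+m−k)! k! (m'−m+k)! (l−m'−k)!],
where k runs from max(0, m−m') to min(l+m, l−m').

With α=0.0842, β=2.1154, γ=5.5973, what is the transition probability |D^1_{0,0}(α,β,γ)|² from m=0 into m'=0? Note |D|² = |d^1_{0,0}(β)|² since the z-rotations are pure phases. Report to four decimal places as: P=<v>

P=0.2684

D^1_{0,0}(0.0842,2.1154,5.5973) = e^{-i·0·0.0842}·d^1_{0,0}(2.1154)·e^{-i·0·5.5973}. Compute d first:
With c≡cos(β/2)=0.490877 and s≡sin(β/2)=0.871229, N=[1·1·1·1]^{1/2}=1.000000
k∈{0,1} keeps every argument non-negative
  k=0: (−1)^0·1.0000/(1)·0.4909^2·0.8712^0 = +0.240960
  k=1: (−1)^1·1.0000/(1)·0.4909^0·0.8712^2 = -0.759040
d^1_{0,0}(2.1154) = +0.240960 -0.759040 = -0.518079
|D^1_{0,0}|² = |d^1_{0,0}(β)|² = (-0.518079)² = 0.268406 (the z-rotation phases have unit modulus)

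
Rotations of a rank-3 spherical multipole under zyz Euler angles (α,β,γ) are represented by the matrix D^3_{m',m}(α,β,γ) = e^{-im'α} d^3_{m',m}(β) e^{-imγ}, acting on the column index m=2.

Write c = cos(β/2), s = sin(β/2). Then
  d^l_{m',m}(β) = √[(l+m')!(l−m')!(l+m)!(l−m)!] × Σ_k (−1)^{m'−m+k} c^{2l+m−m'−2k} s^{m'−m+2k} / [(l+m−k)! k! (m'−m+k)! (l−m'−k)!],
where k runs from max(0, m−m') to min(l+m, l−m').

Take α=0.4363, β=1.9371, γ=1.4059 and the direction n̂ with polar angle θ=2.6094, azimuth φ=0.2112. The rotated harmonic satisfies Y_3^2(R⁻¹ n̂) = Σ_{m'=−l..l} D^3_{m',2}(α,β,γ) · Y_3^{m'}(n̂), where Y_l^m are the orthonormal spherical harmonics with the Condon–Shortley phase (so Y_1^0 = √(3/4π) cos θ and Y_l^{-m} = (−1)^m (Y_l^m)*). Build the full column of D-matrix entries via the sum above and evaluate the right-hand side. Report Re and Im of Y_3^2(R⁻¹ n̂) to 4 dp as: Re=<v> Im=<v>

Re=-0.3199 Im=0.0088

Need the full column D^3_{m',2} for m'=−3..3 at α=0.4363, β=1.9371, γ=1.4059.
cos(β/2)=0.566495, sin(β/2)=0.824065
d^3_{-3,2}: single k=5 term ⇒ +0.527326;  D = +0.035776-0.526111i
d^3_{-2,2}: k∈[4..5] ⇒ +0.739960 -0.313162 = +0.426798;  D = -0.153701-0.398161i
d^3_{-1,2}: k∈[3..4] ⇒ +0.643432 -0.680775 = -0.037343;  D = +0.026910+0.025891i
d^3_{0,2}: k∈[2..3] ⇒ +0.383061 -0.810586 = -0.427525;  D = +0.404485+0.138453i
d^3_{1,2}: k∈[1..2] ⇒ +0.152034 -0.643432 = -0.491398;  D = +0.488613-0.052239i
d^3_{2,2}: k∈[0..1] ⇒ +0.033050 -0.349685 = -0.316635;  D = +0.271123-0.163555i
d^3_{3,2}: single k=0 term ⇒ -0.117765;  D = +0.065685-0.097745i
Y_3^{m'}(θ=2.6094,φ=0.2112) and Σ D·Y over m':
  (+0.0358-0.5261i)·(+0.0439-0.0323i)  (-0.1537-0.3982i)·(-0.2068+0.0930i)  (+0.0269+0.0259i)·(+0.4350-0.0933i)  (+0.4045+0.1385i)·(-0.2291+0.0000i)  (+0.4886-0.0522i)·(-0.4350-0.0933i)  (+0.2711-0.1636i)·(-0.2068-0.0930i)  (+0.0657-0.0977i)·(-0.0439-0.0323i)
Y_3^2(R⁻¹ n̂) = -0.319888+0.008773i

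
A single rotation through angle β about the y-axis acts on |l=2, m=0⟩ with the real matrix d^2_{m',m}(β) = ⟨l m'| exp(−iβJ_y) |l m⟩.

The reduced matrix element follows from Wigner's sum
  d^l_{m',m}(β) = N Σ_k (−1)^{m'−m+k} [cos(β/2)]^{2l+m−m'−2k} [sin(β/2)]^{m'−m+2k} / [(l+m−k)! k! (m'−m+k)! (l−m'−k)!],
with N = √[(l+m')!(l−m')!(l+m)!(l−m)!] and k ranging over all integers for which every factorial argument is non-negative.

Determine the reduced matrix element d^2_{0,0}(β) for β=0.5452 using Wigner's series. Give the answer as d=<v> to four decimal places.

d^2_{0,0}(β=0.5452) via Wigner's sum:
With c≡cos(β/2)=0.963074 and s≡sin(β/2)=0.269236, N=[2·2·2·2]^{1/2}=4.000000
k∈{0,1,2} keeps every argument non-negative
  k=0: (−1)^0·4.0000/(4)·0.9631^4·0.2692^0 = +0.860278
  k=1: (−1)^1·4.0000/(1)·0.9631^2·0.2692^2 = -0.268935
  k=2: (−1)^2·4.0000/(4)·0.9631^0·0.2692^4 = +0.005255
d^2_{0,0}(0.5452) = +0.860278 -0.268935 +0.005255 = +0.596598

d=0.5966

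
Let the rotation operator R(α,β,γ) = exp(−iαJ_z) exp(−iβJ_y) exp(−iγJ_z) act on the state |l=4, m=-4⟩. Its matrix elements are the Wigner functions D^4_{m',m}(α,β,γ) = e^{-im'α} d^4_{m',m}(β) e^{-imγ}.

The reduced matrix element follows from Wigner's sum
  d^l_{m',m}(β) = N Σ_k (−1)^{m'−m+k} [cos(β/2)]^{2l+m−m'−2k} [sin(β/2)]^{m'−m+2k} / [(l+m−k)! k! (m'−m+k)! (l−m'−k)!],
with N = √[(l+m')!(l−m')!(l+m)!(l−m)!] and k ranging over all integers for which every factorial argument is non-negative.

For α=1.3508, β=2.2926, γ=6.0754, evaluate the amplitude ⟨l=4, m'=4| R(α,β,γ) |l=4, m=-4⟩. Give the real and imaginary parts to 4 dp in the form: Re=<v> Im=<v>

Re=0.4749 Im=0.0232

D^4_{4,-4}(1.3508,2.2926,6.0754) = e^{-i·4·1.3508}·d^4_{4,-4}(2.2926)·e^{-i·-4·6.0754}. Compute d first:
c=cos(2.2926/2)=0.411862, s=sin(2.2926/2)=0.911246; N=√[40320·1·1·40320]=40320.000000
The bounds max(0,m−m')=0 and min(l+m,l−m')=0 give 1 term
  k=0: (−1)^8·40320.0000/(40320)·0.4119^0·0.9112^8 = +0.475430
d^4_{4,-4}(2.2926) = +0.475430
D = (+0.637162+0.770730i)·(+0.475430)·(+0.674033-0.738701i) = +0.474863+0.023213i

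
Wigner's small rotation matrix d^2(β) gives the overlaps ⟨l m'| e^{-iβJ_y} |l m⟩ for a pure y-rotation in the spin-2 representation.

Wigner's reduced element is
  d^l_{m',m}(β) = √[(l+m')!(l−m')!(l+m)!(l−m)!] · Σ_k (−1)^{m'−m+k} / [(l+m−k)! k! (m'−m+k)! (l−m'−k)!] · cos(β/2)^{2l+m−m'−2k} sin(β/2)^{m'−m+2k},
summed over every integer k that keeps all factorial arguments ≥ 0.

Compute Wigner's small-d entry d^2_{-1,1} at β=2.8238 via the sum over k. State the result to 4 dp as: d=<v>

d=-0.8773

d^2_{-1,1}(β=2.8238) via Wigner's sum:
With c≡cos(β/2)=0.158229 and s≡sin(β/2)=0.987403, N=[1·6·6·1]^{1/2}=6.000000
k: max(0,(1)−(-1))=2 … min(2+(1),2−(-1))=3
  k=2: (−1)^0·6.0000/(2)·0.1582^2·0.9874^2 = +0.073228
  k=3: (−1)^1·6.0000/(6)·0.1582^0·0.9874^4 = -0.950554
d^2_{-1,1}(2.8238) = +0.073228 -0.950554 = -0.877326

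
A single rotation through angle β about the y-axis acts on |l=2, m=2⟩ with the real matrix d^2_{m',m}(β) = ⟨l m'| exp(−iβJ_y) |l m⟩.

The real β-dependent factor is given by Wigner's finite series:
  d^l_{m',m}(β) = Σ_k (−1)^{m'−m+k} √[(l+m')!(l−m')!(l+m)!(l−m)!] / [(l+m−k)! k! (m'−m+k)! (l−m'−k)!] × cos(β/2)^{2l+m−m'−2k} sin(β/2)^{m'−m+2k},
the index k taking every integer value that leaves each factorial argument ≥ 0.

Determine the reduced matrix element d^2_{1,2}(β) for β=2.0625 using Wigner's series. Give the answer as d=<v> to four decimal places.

d=0.2327

d^2_{1,2}(β=2.0625) via Wigner's sum:
With c≡cos(β/2)=0.513747 and s≡sin(β/2)=0.857942, N=[6·1·24·1]^{1/2}=12.000000
The bounds max(0,m−m')=1 and min(l+m,l−m')=1 give 1 term
  k=1: (−1)^0·12.0000/(6)·0.5137^3·0.8579^1 = +0.232667
d^2_{1,2}(2.0625) = +0.232667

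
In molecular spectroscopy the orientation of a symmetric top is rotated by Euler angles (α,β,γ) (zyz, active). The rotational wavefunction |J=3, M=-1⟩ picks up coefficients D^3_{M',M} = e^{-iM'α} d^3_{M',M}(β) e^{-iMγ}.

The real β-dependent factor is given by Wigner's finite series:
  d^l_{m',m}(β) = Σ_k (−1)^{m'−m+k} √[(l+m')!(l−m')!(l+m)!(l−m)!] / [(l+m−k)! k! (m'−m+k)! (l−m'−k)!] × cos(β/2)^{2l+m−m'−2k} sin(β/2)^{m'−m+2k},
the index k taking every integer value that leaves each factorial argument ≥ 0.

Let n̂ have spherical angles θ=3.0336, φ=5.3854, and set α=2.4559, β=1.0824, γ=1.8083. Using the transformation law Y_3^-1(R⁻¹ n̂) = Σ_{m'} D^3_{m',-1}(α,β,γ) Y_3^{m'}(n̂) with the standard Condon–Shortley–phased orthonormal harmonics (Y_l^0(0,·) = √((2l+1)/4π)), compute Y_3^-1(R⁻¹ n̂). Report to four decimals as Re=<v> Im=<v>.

Re=-0.0316 Im=0.1481

Need the full column D^3_{m',-1} for m'=−3..3 at α=2.4559, β=1.0824, γ=1.8083.
cos(β/2)=0.857091, sin(β/2)=0.515165
d^3_{-3,-1}: single k=2 term ⇒ +0.554685;  D = -0.537608+0.136574i
d^3_{-2,-1}: k∈[1..2] ⇒ +0.753496 -0.544440 = +0.209057;  D = +0.189418+0.088462i
d^3_{-1,-1}: k∈[0..2] ⇒ +0.396426 -1.145751 +0.310449 = -0.438877;  D = +0.190180+0.395530i
d^3_{0,-1}: k∈[0..2] ⇒ -0.825414 +0.894605 -0.107733 = -0.038541;  D = +0.009068-0.037460i
d^3_{1,-1}: k∈[0..2] ⇒ +0.859314 -0.413932 +0.018693 = +0.464075;  D = +0.370115-0.279964i
d^3_{2,-1}: k∈[0..1] ⇒ -0.544440 +0.098346 = -0.446093;  D = +0.445770+0.016989i
d^3_{3,-1}: single k=0 term ⇒ +0.200394;  D = +0.150156+0.132706i
Y_3^{m'}(θ=3.0336,φ=5.3854) and Σ D·Y over m':
  (-0.5376+0.1366i)·(-0.0005+0.0002i)  (+0.1894+0.0885i)·(+0.0026-0.0115i)  (+0.1902+0.3955i)·(+0.0856+0.1074i)  (+0.0091-0.0375i)·(-0.7205+0.0000i)  (+0.3701-0.2800i)·(-0.0856+0.1074i)  (+0.4458+0.0170i)·(+0.0026+0.0115i)  (+0.1502+0.1327i)·(+0.0005+0.0002i)
Y_3^-1(R⁻¹ n̂) = -0.031586+0.148100i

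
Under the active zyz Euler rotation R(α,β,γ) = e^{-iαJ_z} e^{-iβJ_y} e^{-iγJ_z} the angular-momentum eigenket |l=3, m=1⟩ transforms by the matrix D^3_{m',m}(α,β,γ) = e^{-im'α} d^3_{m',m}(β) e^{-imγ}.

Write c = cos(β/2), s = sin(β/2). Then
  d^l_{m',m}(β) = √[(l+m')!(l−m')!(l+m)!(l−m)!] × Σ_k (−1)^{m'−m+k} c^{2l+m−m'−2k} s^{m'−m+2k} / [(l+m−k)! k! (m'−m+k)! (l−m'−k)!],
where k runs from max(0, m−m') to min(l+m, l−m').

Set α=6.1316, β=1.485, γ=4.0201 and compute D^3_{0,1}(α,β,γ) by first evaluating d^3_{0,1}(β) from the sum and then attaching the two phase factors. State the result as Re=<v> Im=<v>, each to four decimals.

Re=0.2653 Im=-0.3199

D^3_{0,1}(6.1316,1.485,4.0201) = e^{-i·0·6.1316}·d^3_{0,1}(1.485)·e^{-i·1·4.0201}. Compute d first:
With c≡cos(β/2)=0.736781 and s≡sin(β/2)=0.676132, N=[6·6·24·2]^{1/2}=41.569219
k: max(0,(1)−(0))=1 … min(3+(1),3−(0))=3
  k=1: (−1)^0·41.5692/(12)·0.7368^5·0.6761^1 = +0.508526
  k=2: (−1)^1·41.5692/(4)·0.7368^3·0.6761^3 = -1.284756
  k=3: (−1)^2·41.5692/(12)·0.7368^1·0.6761^5 = +0.360650
d^3_{0,1}(1.485) = +0.508526 -1.284756 +0.360650 = -0.415580
Attach z-rotation phases: D = e^{-i(0)(6.1316)}·(-0.415580)·e^{-i(1)(4.0201)} = +0.265265-0.319908i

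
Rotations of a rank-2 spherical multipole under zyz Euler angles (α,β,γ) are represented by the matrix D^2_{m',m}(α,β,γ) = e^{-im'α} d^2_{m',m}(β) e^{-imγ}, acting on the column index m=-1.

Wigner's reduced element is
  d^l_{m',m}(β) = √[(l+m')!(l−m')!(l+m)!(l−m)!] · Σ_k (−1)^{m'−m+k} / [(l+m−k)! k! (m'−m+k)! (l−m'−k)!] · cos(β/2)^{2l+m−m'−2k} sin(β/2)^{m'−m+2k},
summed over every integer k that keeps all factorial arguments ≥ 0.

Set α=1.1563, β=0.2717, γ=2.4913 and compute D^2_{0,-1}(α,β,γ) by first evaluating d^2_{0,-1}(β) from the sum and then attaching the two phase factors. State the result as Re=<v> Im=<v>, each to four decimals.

Re=0.2520 Im=-0.1917

First d^2_{0,-1}(β=0.2717), then the phase factors e^{-i(0)α} and e^{-i(-1)γ}:
Half-angle: c=0.990787, s=0.135433. N=√(2·2·1·6)=4.898979
The bounds max(0,m−m')=0 and min(l+m,l−m')=1 give 2 terms
  k=0: (−1)^1·4.8990/(2)·0.9908^3·0.1354^1 = -0.322655
  k=1: (−1)^2·4.8990/(2)·0.9908^1·0.1354^3 = +0.006029
d^2_{0,-1}(0.2717) = -0.322655 +0.006029 = -0.316627
Phases: e^{-i·(0)·1.1563}=+1.000000+0.000000i, e^{-i·(-1)·2.4913}=-0.795907+0.605419i ⇒ D=+0.252005-0.191692i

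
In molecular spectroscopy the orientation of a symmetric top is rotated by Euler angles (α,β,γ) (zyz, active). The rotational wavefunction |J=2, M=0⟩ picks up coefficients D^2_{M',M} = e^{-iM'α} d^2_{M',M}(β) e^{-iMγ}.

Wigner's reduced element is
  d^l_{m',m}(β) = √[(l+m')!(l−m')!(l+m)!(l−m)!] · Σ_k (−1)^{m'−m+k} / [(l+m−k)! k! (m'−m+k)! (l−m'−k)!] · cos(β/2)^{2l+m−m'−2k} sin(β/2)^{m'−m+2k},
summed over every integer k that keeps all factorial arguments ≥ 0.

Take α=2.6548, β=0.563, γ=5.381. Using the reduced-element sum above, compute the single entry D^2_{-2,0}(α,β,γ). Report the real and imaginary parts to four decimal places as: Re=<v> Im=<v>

Re=0.0981 Im=-0.1442

First d^2_{-2,0}(β=0.563), then the phase factors e^{-i(-2)α} and e^{-i(0)γ}:
c=cos(0.563/2)=0.960640, s=sin(0.563/2)=0.277797; N=√[1·24·2·2]=9.797959
k∈{2} keeps every argument non-negative
  k=2: (−1)^0·9.7980/(4)·0.9606^2·0.2778^2 = +0.174442
d^2_{-2,0}(0.563) = +0.174442
Phases: e^{-i·(-2)·2.6548}=+0.562338-0.826907i, e^{-i·(0)·5.381}=+1.000000+0.000000i ⇒ D=+0.098096-0.144248i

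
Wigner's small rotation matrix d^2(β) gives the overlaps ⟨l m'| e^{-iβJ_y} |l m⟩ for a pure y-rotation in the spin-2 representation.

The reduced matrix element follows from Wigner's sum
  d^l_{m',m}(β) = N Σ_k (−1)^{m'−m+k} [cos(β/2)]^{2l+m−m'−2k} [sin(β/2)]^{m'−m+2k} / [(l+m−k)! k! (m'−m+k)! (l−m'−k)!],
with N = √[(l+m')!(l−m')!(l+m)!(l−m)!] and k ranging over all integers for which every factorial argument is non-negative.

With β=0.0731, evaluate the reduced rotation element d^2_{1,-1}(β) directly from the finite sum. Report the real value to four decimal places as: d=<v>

d^2_{1,-1}(β=0.0731) via Wigner's sum:
With c≡cos(β/2)=0.999332 and s≡sin(β/2)=0.036542, N=[6·1·1·6]^{1/2}=6.000000
k∈{0,1} keeps every argument non-negative
  k=0: (−1)^2·6.0000/(2)·0.9993^2·0.0365^2 = +0.004001
  k=1: (−1)^3·6.0000/(6)·0.9993^0·0.0365^4 = -0.000002
d^2_{1,-1}(0.0731) = +0.004001 -0.000002 = +0.003999

d=0.0040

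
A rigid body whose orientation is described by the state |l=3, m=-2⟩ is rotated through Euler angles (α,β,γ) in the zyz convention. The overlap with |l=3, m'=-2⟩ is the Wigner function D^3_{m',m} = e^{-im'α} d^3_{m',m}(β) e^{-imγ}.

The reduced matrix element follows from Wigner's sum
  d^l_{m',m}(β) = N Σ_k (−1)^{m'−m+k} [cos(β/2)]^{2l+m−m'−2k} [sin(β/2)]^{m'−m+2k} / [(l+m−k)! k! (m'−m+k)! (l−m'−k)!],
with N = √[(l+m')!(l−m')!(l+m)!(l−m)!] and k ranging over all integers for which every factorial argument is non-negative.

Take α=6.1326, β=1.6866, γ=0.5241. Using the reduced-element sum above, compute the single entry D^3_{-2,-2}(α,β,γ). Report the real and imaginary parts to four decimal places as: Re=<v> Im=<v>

First d^3_{-2,-2}(β=1.6866), then the phase factors e^{-i(-2)α} and e^{-i(-2)γ}:
c=cos(1.6866/2)=0.665002, s=sin(1.6866/2)=0.746842; N=√[1·120·1·120]=120.000000
Admissible k: 0..1 (factorial args all ≥0)
  k=0: (−1)^0·120.0000/(120)·0.6650^6·0.7468^0 = +0.086484
  k=1: (−1)^1·120.0000/(24)·0.6650^4·0.7468^2 = -0.545404
d^3_{-2,-2}(1.6866) = +0.086484 -0.545404 = -0.458920
D = (+0.954990-0.296638i)·(-0.458920)·(+0.499132+0.866526i) = -0.336714-0.311819i

Re=-0.3367 Im=-0.3118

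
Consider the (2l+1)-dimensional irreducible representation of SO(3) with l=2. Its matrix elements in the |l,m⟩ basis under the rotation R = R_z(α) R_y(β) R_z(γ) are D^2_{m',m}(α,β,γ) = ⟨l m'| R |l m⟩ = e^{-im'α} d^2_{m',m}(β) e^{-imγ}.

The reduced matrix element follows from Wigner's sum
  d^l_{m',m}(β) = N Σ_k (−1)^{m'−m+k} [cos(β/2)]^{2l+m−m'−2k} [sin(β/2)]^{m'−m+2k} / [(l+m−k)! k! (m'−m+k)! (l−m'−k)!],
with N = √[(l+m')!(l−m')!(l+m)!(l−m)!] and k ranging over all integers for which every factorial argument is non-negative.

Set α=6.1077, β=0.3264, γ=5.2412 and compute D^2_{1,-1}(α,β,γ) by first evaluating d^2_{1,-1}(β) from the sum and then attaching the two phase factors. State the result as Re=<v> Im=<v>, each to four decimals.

Split into d^2_{1,-1}(β=0.3264) × two z-phases.
c=cos(0.3264/2)=0.986712, s=sin(0.3264/2)=0.162477; N=√[6·1·1·6]=6.000000
Admissible k: 0..1 (factorial args all ≥0)
  k=0: (−1)^2·6.0000/(2)·0.9867^2·0.1625^2 = +0.077105
  k=1: (−1)^3·6.0000/(6)·0.9867^0·0.1625^4 = -0.000697
d^2_{1,-1}(0.3264) = +0.077105 -0.000697 = +0.076408
Phases: e^{-i·(1)·6.1077}=+0.984642+0.174586i, e^{-i·(-1)·5.2412}=+0.504507-0.863408i ⇒ D=+0.049474-0.058228i

Re=0.0495 Im=-0.0582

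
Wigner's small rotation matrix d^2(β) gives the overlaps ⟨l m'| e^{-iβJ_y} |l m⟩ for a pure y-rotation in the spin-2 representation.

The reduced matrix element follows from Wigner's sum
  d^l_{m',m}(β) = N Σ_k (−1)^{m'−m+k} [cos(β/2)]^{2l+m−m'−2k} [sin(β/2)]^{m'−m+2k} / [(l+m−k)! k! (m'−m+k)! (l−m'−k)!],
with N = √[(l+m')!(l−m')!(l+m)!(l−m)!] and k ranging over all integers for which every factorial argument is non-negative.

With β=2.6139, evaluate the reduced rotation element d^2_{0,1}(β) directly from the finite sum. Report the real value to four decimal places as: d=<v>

d^2_{0,1}(β=2.6139) via Wigner's sum:
c=cos(2.6139/2)=0.260796, s=sin(2.6139/2)=0.965394; N=√[2·2·6·1]=4.898979
Admissible k: 1..2 (factorial args all ≥0)
  k=1: (−1)^0·4.8990/(2)·0.2608^3·0.9654^1 = +0.041945
  k=2: (−1)^1·4.8990/(2)·0.2608^1·0.9654^3 = -0.574764
d^2_{0,1}(2.6139) = +0.041945 -0.574764 = -0.532819

d=-0.5328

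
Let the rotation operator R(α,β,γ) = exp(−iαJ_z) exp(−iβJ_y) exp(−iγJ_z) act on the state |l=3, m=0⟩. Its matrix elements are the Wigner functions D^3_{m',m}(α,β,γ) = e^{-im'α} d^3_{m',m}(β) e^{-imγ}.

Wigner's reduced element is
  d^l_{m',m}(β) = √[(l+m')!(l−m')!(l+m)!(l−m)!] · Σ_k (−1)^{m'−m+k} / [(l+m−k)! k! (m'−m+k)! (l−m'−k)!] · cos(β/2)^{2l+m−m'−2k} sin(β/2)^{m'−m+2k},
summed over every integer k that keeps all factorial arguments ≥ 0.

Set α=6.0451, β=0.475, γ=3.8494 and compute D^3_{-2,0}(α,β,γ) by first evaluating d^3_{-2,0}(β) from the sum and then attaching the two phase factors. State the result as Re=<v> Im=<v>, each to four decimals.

Split into d^3_{-2,0}(β=0.475) × two z-phases.
Half-angle: c=0.971929, s=0.235274. N=√(1·120·6·6)=65.726707
The bounds max(0,m−m')=2 and min(l+m,l−m')=3 give 2 terms
  k=2: (−1)^0·65.7267/(12)·0.9719^4·0.2353^2 = +0.270549
  k=3: (−1)^1·65.7267/(12)·0.9719^2·0.2353^4 = -0.015853
d^3_{-2,0}(0.475) = +0.270549 -0.015853 = +0.254695
D = (+0.888757-0.458379i)·(+0.254695)·(+1.000000+0.000000i) = +0.226362-0.116747i

Re=0.2264 Im=-0.1167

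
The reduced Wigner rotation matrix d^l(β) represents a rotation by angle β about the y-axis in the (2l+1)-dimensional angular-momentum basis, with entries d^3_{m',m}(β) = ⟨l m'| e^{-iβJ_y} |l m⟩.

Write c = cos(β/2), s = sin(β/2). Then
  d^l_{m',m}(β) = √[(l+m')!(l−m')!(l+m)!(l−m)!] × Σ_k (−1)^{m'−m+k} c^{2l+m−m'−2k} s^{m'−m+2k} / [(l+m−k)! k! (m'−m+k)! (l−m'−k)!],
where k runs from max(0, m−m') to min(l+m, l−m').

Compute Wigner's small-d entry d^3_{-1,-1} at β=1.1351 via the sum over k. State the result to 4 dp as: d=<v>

d^3_{-1,-1}(β=1.1351) via Wigner's sum:
With c≡cos(β/2)=0.843221 and s≡sin(β/2)=0.537568, N=[2·24·2·24]^{1/2}=48.000000
Admissible k: 0..2 (factorial args all ≥0)
  k=0: (−1)^0·48.0000/(48)·0.8432^6·0.5376^0 = +0.359457
  k=1: (−1)^1·48.0000/(6)·0.8432^4·0.5376^2 = -1.168749
  k=2: (−1)^2·48.0000/(8)·0.8432^2·0.5376^4 = +0.356260
d^3_{-1,-1}(1.1351) = +0.359457 -1.168749 +0.356260 = -0.453032

d=-0.4530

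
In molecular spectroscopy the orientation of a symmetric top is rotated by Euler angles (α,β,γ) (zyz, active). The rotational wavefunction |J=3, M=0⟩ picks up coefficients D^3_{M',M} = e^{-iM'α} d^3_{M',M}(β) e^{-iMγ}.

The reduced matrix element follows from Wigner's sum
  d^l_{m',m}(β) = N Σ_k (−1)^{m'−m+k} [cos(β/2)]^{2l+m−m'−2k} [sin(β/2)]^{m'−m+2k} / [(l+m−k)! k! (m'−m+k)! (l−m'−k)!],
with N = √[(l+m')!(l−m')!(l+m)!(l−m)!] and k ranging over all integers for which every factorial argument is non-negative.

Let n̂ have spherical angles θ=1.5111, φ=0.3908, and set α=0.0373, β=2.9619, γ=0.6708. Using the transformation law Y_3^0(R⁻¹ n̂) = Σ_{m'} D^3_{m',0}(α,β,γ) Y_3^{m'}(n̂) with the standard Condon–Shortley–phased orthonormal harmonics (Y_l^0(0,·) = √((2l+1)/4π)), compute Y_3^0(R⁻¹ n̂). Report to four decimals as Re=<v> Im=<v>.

Re=-0.1193 Im=0.0000

Need the full column D^3_{m',0} for m'=−3..3 at α=0.0373, β=2.9619, γ=0.6708.
cos(β/2)=0.089725, sin(β/2)=0.995967
d^3_{-3,0}: single k=3 term ⇒ +0.003192;  D = +0.003172+0.000356i
d^3_{-2,0}: k∈[2..3] ⇒ +0.000352 -0.043388 = -0.043036;  D = -0.042916-0.003208i
d^3_{-1,0}: k∈[1..3] ⇒ +0.000020 -0.007416 +0.304600 = +0.297204;  D = +0.296997+0.011083i
d^3_{0,0}: k∈[0..3] ⇒ +0.000001 -0.000579 +0.071294 -0.976042 = -0.905326;  D = -0.905326+0.000000i
d^3_{1,0}: k∈[0..2] ⇒ -0.000020 +0.007416 -0.304600 = -0.297204;  D = -0.296997+0.011083i
d^3_{2,0}: k∈[0..1] ⇒ +0.000352 -0.043388 = -0.043036;  D = -0.042916+0.003208i
d^3_{3,0}: single k=0 term ⇒ -0.003192;  D = -0.003172+0.000356i
Y_3^{m'}(θ=1.5111,φ=0.3908) and Σ D·Y over m':
  (+0.0032+0.0004i)·(+0.1610-0.3825i)  (-0.0429-0.0032i)·(+0.0431-0.0428i)  (+0.2970+0.0111i)·(-0.2930+0.1207i)  (-0.9053+0.0000i)·(-0.0664+0.0000i)  (-0.2970+0.0111i)·(+0.2930+0.1207i)  (-0.0429+0.0032i)·(+0.0431+0.0428i)  (-0.0032+0.0004i)·(-0.1610-0.3825i)
Y_3^0(R⁻¹ n̂) = -0.119272-0.000000i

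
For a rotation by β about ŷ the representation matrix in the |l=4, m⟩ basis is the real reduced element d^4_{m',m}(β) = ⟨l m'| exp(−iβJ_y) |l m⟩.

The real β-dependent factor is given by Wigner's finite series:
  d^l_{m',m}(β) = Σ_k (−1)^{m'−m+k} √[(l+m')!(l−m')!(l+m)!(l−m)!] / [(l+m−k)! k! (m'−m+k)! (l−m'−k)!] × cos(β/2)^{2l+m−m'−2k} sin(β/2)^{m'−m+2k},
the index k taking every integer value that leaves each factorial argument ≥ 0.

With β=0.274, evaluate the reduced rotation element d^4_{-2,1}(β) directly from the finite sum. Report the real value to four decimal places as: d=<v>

d^4_{-2,1}(β=0.274) via Wigner's sum:
With c≡cos(β/2)=0.990630 and s≡sin(β/2)=0.136572, N=[2·720·120·6]^{1/2}=1018.233765
k∈{3,4,5} keeps every argument non-negative
  k=3: (−1)^0·1018.2338/(72)·0.9906^5·0.1366^3 = +0.034368
  k=4: (−1)^1·1018.2338/(48)·0.9906^3·0.1366^5 = -0.000980
  k=5: (−1)^2·1018.2338/(240)·0.9906^1·0.1366^7 = +0.000004
d^4_{-2,1}(0.274) = +0.034368 -0.000980 +0.000004 = +0.033392

d=0.0334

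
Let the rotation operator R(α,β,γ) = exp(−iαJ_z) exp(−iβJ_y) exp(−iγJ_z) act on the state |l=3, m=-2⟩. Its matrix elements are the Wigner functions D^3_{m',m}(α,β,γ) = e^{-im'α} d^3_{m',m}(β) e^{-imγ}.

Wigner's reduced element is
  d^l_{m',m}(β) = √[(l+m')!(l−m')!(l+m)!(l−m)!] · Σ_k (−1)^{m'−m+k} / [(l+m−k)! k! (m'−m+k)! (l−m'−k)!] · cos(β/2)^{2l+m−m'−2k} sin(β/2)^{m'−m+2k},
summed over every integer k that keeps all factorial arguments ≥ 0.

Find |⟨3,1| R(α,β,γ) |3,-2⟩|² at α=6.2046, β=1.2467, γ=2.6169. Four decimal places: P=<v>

D^3_{1,-2}(6.2046,1.2467,2.6169) = e^{-i·1·6.2046}·d^3_{1,-2}(1.2467)·e^{-i·-2·2.6169}. Compute d first:
c=cos(1.2467/2)=0.811927, s=sin(1.2467/2)=0.583758; N=√[24·2·1·120]=75.894664
k∈{0,1} keeps every argument non-negative
  k=0: (−1)^3·75.8947/(12)·0.8119^3·0.5838^3 = -0.673412
  k=1: (−1)^4·75.8947/(24)·0.8119^1·0.5838^5 = +0.174054
d^3_{1,-2}(1.2467) = -0.673412 +0.174054 = -0.499359
|D^3_{1,-2}|² = |d^3_{1,-2}(β)|² = (-0.499359)² = 0.249359 (the z-rotation phases have unit modulus)

P=0.2494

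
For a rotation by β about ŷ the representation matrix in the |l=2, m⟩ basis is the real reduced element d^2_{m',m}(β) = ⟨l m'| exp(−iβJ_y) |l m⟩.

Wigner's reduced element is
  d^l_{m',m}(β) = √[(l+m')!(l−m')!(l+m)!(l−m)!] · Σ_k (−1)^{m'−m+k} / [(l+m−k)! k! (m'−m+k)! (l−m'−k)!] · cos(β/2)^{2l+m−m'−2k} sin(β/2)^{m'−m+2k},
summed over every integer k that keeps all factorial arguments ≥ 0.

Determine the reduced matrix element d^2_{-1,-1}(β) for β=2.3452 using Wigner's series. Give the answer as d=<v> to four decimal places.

d=-0.3606

d^2_{-1,-1}(β=2.3452) via Wigner's sum:
Half-angle: c=0.387756, s=0.921762. N=√(1·6·1·6)=6.000000
The bounds max(0,m−m')=0 and min(l+m,l−m')=1 give 2 terms
  k=0: (−1)^0·6.0000/(6)·0.3878^4·0.9218^0 = +0.022607
  k=1: (−1)^1·6.0000/(2)·0.3878^2·0.9218^2 = -0.383245
d^2_{-1,-1}(2.3452) = +0.022607 -0.383245 = -0.360639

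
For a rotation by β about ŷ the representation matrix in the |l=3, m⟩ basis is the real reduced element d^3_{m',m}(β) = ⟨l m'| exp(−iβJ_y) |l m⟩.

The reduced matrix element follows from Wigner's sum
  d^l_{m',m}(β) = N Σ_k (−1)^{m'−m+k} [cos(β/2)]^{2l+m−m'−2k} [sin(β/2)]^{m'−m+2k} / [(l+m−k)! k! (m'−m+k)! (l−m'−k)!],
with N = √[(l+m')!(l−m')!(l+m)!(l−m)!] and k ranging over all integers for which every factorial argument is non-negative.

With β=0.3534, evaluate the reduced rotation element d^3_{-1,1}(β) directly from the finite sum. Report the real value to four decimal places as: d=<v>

d^3_{-1,1}(β=0.3534) via Wigner's sum:
c=cos(0.3534/2)=0.984429, s=sin(0.3534/2)=0.175782; N=√[2·24·24·2]=48.000000
k: max(0,(1)−(-1))=2 … min(3+(1),3−(-1))=4
  k=2: (−1)^0·48.0000/(8)·0.9844^4·0.1758^2 = +0.174116
  k=3: (−1)^1·48.0000/(6)·0.9844^2·0.1758^4 = -0.007402
  k=4: (−1)^2·48.0000/(48)·0.9844^0·0.1758^6 = +0.000030
d^3_{-1,1}(0.3534) = +0.174116 -0.007402 +0.000030 = +0.166743

d=0.1667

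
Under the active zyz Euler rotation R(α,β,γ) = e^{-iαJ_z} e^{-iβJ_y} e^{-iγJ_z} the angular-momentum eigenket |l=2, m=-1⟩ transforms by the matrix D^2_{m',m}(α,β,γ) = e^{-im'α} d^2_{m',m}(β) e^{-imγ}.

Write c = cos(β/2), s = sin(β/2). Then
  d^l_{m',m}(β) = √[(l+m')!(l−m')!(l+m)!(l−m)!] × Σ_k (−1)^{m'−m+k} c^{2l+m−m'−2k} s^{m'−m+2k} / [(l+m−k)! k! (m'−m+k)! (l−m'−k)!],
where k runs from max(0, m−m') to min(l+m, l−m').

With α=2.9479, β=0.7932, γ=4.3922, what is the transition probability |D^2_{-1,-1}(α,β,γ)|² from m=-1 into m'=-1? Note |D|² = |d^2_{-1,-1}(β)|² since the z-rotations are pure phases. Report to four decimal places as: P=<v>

Split into d^2_{-1,-1}(β=0.7932) × two z-phases.
With c≡cos(β/2)=0.922380 and s≡sin(β/2)=0.386284, N=[1·6·1·6]^{1/2}=6.000000
Admissible k: 0..1 (factorial args all ≥0)
  k=0: (−1)^0·6.0000/(6)·0.9224^4·0.3863^0 = +0.723834
  k=1: (−1)^1·6.0000/(2)·0.9224^2·0.3863^2 = -0.380851
d^2_{-1,-1}(0.7932) = +0.723834 -0.380851 = +0.342983
|D^2_{-1,-1}|² = |d^2_{-1,-1}(β)|² = (+0.342983)² = 0.117637 (the z-rotation phases have unit modulus)

P=0.1176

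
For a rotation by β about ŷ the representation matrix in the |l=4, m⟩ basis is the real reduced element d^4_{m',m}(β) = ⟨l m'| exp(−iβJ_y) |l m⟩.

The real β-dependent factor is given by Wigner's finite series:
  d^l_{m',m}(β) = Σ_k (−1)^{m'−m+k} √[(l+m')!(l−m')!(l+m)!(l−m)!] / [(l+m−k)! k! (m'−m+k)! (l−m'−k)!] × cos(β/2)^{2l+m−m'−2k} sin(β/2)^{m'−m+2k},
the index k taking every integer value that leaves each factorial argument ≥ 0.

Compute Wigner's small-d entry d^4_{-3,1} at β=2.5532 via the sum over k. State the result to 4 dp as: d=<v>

d=-0.4343

d^4_{-3,1}(β=2.5532) via Wigner's sum:
c=cos(2.5532/2)=0.289971, s=sin(2.5532/2)=0.957035; N=√[1·5040·120·6]=1904.940944
The bounds max(0,m−m')=4 and min(l+m,l−m')=5 give 2 terms
  k=4: (−1)^0·1904.9409/(144)·0.2900^4·0.9570^4 = +0.078460
  k=5: (−1)^1·1904.9409/(240)·0.2900^2·0.9570^6 = -0.512799
d^4_{-3,1}(2.5532) = +0.078460 -0.512799 = -0.434339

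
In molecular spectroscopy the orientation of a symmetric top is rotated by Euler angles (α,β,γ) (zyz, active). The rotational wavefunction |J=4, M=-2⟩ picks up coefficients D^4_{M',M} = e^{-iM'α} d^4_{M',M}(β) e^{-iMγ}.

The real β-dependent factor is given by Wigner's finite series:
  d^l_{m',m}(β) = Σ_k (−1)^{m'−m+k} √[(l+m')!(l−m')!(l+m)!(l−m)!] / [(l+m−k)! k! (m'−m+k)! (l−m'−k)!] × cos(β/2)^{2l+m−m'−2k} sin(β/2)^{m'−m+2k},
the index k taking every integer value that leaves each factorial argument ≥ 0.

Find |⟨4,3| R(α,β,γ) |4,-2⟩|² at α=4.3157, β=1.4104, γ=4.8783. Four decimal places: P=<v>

P=0.1850

First d^4_{3,-2}(β=1.4104), then the phase factors e^{-i(3)α} and e^{-i(-2)γ}:
c=cos(1.4104/2)=0.761482, s=sin(1.4104/2)=0.648186; N=√[5040·1·2·720]=2693.993318
Admissible k: 0..1 (factorial args all ≥0)
  k=0: (−1)^5·2693.9933/(240)·0.7615^3·0.6482^5 = -0.567104
  k=1: (−1)^6·2693.9933/(720)·0.7615^1·0.6482^7 = +0.136969
d^4_{3,-2}(1.4104) = -0.567104 +0.136969 = -0.430135
|D^4_{3,-2}|² = |d^4_{3,-2}(β)|² = (-0.430135)² = 0.185016 (the z-rotation phases have unit modulus)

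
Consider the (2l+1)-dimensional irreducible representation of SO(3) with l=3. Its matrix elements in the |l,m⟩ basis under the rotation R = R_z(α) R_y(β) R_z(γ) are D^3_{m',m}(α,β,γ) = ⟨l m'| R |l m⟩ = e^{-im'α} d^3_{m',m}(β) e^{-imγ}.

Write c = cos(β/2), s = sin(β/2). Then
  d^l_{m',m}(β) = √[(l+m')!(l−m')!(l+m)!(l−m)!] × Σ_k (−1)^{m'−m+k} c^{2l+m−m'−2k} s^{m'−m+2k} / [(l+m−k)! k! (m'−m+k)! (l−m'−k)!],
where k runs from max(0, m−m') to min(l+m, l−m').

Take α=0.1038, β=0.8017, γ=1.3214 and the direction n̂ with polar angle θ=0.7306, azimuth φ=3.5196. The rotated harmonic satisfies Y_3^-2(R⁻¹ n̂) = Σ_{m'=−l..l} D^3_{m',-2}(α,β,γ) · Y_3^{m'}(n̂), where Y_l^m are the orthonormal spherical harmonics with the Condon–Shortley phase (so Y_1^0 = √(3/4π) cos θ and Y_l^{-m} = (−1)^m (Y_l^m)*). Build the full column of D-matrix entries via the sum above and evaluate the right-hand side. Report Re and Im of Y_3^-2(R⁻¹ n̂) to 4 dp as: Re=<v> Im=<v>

Need the full column D^3_{m',-2} for m'=−3..3 at α=0.1038, β=0.8017, γ=1.3214.
cos(β/2)=0.920730, sin(β/2)=0.390201
d^3_{-3,-2}: single k=1 term ⇒ +0.632448;  D = -0.621376+0.117824i
d^3_{-2,-2}: k∈[0..1] ⇒ +0.609246 -0.547111 = +0.062135;  D = -0.059519+0.017839i
d^3_{-1,-2}: k∈[0..1] ⇒ -0.816487 +0.293286 = -0.523200;  D = +0.482914-0.201328i
d^3_{0,-2}: k∈[0..1] ⇒ +0.599330 -0.107641 = +0.491689;  D = -0.431782+0.235207i
d^3_{1,-2}: k∈[0..1] ⇒ -0.293286 +0.026338 = -0.266949;  D = +0.219931-0.151301i
d^3_{2,-2}: k∈[0..1] ⇒ +0.098263 -0.003530 = +0.094733;  D = -0.072064+0.061491i
d^3_{3,-2}: single k=0 term ⇒ -0.020401;  D = +0.014064-0.014779i
Y_3^{m'}(θ=0.7306,φ=3.5196) and Σ D·Y over m':
  (-0.6214+0.1178i)·(-0.0524+0.1123i)  (-0.0595+0.0178i)·(+0.2466-0.2325i)  (+0.4829-0.2013i)·(-0.3555+0.1412i)  (-0.4318+0.2352i)·(-0.0630+0.0000i)  (+0.2199-0.1513i)·(+0.3555+0.1412i)  (-0.0721+0.0615i)·(+0.2466+0.2325i)  (+0.0141-0.0148i)·(+0.0524+0.1123i)
Y_3^-2(R⁻¹ n̂) = -0.037366+0.043647i

Re=-0.0374 Im=0.0436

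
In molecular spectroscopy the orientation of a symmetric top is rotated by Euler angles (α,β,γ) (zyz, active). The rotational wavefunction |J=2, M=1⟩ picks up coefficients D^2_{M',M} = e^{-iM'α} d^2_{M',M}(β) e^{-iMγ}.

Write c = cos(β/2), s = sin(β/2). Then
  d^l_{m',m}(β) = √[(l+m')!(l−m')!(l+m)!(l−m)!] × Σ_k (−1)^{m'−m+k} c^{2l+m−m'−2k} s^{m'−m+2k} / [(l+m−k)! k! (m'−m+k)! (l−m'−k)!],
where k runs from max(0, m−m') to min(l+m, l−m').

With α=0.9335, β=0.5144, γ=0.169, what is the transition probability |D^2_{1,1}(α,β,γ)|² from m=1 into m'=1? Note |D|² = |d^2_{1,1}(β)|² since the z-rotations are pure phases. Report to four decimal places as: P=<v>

First d^2_{1,1}(β=0.5144), then the phase factors e^{-i(1)α} and e^{-i(1)γ}:
With c≡cos(β/2)=0.967106 and s≡sin(β/2)=0.254374, N=[6·1·6·1]^{1/2}=6.000000
The bounds max(0,m−m')=0 and min(l+m,l−m')=1 give 2 terms
  k=0: (−1)^0·6.0000/(6)·0.9671^4·0.2544^0 = +0.874775
  k=1: (−1)^1·6.0000/(2)·0.9671^2·0.2544^2 = -0.181557
d^2_{1,1}(0.5144) = +0.874775 -0.181557 = +0.693218
|D^2_{1,1}|² = |d^2_{1,1}(β)|² = (+0.693218)² = 0.480551 (the z-rotation phases have unit modulus)

P=0.4806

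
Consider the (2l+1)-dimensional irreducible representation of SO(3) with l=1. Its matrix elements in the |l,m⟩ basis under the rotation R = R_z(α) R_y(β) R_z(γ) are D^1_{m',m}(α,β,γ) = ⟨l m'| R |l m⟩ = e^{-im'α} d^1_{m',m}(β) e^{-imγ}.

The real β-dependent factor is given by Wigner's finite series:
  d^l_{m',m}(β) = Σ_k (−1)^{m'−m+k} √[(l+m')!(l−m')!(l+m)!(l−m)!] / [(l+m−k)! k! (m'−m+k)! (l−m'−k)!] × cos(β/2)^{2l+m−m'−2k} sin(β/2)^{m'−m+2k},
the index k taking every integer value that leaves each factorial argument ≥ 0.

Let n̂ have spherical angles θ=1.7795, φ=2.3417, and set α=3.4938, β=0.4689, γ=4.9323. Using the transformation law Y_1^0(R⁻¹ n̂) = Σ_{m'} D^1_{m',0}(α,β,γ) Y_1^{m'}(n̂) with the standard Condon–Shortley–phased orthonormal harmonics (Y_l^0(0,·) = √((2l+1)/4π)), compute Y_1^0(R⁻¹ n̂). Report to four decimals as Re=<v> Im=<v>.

Need the full column D^1_{m',0} for m'=−1..1 at α=3.4938, β=0.4689, γ=4.9323.
cos(β/2)=0.972642, sin(β/2)=0.232308
d^1_{-1,0}: single k=1 term ⇒ +0.319545;  D = -0.299930-0.110234i
d^1_{0,0}: k∈[0..1] ⇒ +0.946033 -0.053967 = +0.892066;  D = +0.892066+0.000000i
d^1_{1,0}: single k=0 term ⇒ -0.319545;  D = +0.299930-0.110234i
Y_1^{m'}(θ=1.7795,φ=2.3417) and Σ D·Y over m':
  (-0.2999-0.1102i)·(-0.2355-0.2424i)  (+0.8921+0.0000i)·(-0.1012+0.0000i)  (+0.2999-0.1102i)·(+0.2355-0.2424i)
Y_1^0(R⁻¹ n̂) = -0.002484+0.000000i

Re=-0.0025 Im=0.0000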